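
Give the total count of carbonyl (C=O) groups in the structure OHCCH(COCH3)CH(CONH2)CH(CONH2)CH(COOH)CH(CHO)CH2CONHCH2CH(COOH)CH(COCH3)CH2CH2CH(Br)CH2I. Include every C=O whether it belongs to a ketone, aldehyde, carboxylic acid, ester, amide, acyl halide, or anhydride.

9

OHC: aldehyde, 1 C=O (running total 1).
CH(COCH3): ketone, 1 C=O (running total 2).
CH(CONH2): amide, 1 C=O (running total 3).
CH(CONH2): amide, 1 C=O (running total 4).
CH(COOH): carboxylic acid, 1 C=O (running total 5).
CH(CHO): aldehyde, 1 C=O (running total 6).
CH2CONHCH2: amide, 1 C=O (running total 7).
CH(COOH): carboxylic acid, 1 C=O (running total 8).
CH(COCH3): ketone, 1 C=O (running total 9).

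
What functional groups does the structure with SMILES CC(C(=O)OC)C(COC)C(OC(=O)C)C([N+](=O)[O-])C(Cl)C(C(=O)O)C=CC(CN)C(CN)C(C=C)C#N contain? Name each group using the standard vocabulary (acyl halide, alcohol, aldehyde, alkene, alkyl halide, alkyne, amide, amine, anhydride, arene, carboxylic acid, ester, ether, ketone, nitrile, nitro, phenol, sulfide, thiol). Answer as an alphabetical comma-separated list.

alkene, alkyl halide, amine, carboxylic acid, ester, ether, nitrile, nitro

Reading the structure from left to right:
  CH(COOCH3): pendant –COOCH3: carbonyl C bonded to C and –OCH3 → ester.
  CH(CH2OCH3): pendant –CH2OCH3: C–O–C linkage → ether.
  CH(OCOCH3): pendant –OC(=O)CH3: an acyloxy group → ester.
  CH(NO2): –NO2 on an sp³ carbon → nitro (the N=O is not a carbonyl).
  CH(Cl): halogen on an sp³ carbon → alkyl halide.
  CH(COOH): pendant –COOH: carbonyl C bonded to C and –OH → carboxylic acid.
  CH=CH: C=C double bond → alkene.
  CH(CH2NH2): pendant –CH2NH2: N on sp³ C, no adjacent C=O → amine.
  CH(CH2NH2): pendant –CH2NH2: N on sp³ C, no adjacent C=O → amine.
  CH(CH=CH2): pendant –CH=CH2: C=C double bond → alkene.
  CN: –C≡N: carbon triple-bonded to nitrogen → nitrile.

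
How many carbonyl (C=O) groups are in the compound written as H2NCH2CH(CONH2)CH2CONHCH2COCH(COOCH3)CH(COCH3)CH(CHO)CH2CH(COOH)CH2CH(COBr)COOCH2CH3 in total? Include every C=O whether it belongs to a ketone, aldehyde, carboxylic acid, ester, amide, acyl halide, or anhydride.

9

CH(CONH2): amide, 1 C=O (running total 1).
CH2CONHCH2: amide, 1 C=O (running total 2).
CO: ketone, 1 C=O (running total 3).
CH(COOCH3): ester, 1 C=O (running total 4).
CH(COCH3): ketone, 1 C=O (running total 5).
CH(CHO): aldehyde, 1 C=O (running total 6).
CH(COOH): carboxylic acid, 1 C=O (running total 7).
CH(COBr): acyl halide, 1 C=O (running total 8).
COOCH2CH3: ester, 1 C=O (running total 9).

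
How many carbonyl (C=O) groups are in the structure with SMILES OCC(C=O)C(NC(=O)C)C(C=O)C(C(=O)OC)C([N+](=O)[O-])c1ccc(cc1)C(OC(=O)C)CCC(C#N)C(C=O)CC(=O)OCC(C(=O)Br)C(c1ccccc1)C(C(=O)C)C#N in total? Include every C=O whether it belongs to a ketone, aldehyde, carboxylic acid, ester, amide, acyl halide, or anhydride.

9

CH(CHO): aldehyde, 1 C=O (running total 1).
CH(NHCOCH3): amide, 1 C=O (running total 2).
CH(CHO): aldehyde, 1 C=O (running total 3).
CH(COOCH3): ester, 1 C=O (running total 4).
CH(OCOCH3): ester, 1 C=O (running total 5).
CH(CHO): aldehyde, 1 C=O (running total 6).
CH2COOCH2: ester, 1 C=O (running total 7).
CH(COBr): acyl halide, 1 C=O (running total 8).
CH(COCH3): ketone, 1 C=O (running total 9).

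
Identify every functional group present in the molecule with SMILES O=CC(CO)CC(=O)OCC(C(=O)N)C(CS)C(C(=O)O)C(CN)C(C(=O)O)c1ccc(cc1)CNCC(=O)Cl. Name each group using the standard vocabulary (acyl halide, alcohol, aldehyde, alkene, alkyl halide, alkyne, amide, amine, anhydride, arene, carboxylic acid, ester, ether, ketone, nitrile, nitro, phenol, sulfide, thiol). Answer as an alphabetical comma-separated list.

acyl halide, alcohol, aldehyde, amide, amine, arene, carboxylic acid, ester, thiol

terminal –CHO: carbonyl C bonded to H and C → aldehyde.
pendant –CH2OH on an sp³ backbone C → alcohol.
–C(=O)–O–C with C on the carbonyl side → ester.
pendant –CONH2: carbonyl C bonded to C and N → amide.
pendant –CH2SH → thiol.
pendant –COOH: carbonyl C bonded to C and –OH → carboxylic acid.
pendant –CH2NH2: N on sp³ C, no adjacent C=O → amine.
pendant –COOH: carbonyl C bonded to C and –OH → carboxylic acid.
para-disubstituted benzene ring → arene.
C–N–C with sp³ carbons and no adjacent C=O → amine (secondary).
–C(=O)Cl: carbonyl C bonded to C and to a halogen → acyl halide (not alkyl halide).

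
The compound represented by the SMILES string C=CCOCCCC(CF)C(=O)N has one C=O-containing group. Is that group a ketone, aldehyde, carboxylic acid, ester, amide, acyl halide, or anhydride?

amide

The carbonyl is in the CONH2 segment: –C(=O)NH2: carbonyl C bonded to C and to N → amide (the N is not a separate amine).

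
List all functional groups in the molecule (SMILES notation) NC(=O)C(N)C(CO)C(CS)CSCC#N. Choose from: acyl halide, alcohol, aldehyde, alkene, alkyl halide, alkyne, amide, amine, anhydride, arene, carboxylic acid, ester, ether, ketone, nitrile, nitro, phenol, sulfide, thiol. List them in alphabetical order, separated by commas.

alcohol, amide, amine, nitrile, sulfide, thiol

Working along the chain:
  H2NCO: –C(=O)NH2: carbonyl C bonded to C and to N → amide (the N is not a separate amine).
  CH(NH2): –NH2 on an sp³ carbon with no adjacent C=O → amine.
  CH(CH2OH): pendant –CH2OH on an sp³ backbone C → alcohol.
  CH(CH2SH): pendant –CH2SH → thiol.
  CH2SCH2: C–S–C linkage → sulfide (thioether).
  CN: –C≡N: carbon triple-bonded to nitrogen → nitrile.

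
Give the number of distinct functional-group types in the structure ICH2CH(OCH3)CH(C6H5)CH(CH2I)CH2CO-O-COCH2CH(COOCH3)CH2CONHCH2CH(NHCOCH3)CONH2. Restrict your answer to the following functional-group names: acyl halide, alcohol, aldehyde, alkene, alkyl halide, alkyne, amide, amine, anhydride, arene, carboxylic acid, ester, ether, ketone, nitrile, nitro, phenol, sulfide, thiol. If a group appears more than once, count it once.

6

halogen on an sp³ carbon → alkyl halide.
pendant –OCH3: C–O–C with sp³ C, no adjacent C=O → ether.
pendant –C6H5: benzene ring → arene.
pendant –CH2X: halogen on sp³ carbon → alkyl halide.
two acyl groups sharing one oxygen, –C(=O)–O–C(=O)– → anhydride.
pendant –COOCH3: carbonyl C bonded to C and –OCH3 → ester.
–C(=O)–N– linkage → amide (the N is not an amine).
pendant –NHC(=O)CH3: N bonded to a carbonyl → amide (not amine).
–C(=O)NH2: carbonyl C bonded to C and to N → amide (the N is not a separate amine).
Distinct types present: alkyl halide, amide, anhydride, arene, ester, ether.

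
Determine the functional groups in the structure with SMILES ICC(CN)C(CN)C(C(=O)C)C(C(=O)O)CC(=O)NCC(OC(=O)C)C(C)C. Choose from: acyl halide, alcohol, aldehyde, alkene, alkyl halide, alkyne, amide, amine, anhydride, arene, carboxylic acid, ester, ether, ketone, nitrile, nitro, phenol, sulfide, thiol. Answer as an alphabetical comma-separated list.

halogen on an sp³ carbon → alkyl halide.
pendant –CH2NH2: N on sp³ C, no adjacent C=O → amine.
pendant –CH2NH2: N on sp³ C, no adjacent C=O → amine.
pendant –COCH3: carbonyl C bonded to two carbons → ketone.
pendant –COOH: carbonyl C bonded to C and –OH → carboxylic acid.
–C(=O)–N– linkage → amide (the N is not an amine).
pendant –OC(=O)CH3: an acyloxy group → ester.

alkyl halide, amide, amine, carboxylic acid, ester, ketone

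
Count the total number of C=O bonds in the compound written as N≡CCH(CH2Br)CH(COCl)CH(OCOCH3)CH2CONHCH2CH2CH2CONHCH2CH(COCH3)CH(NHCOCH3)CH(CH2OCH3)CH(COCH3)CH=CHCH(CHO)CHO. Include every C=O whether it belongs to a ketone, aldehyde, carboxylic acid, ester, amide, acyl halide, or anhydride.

9

CH(COCl): acyl halide, 1 C=O (running total 1).
CH(OCOCH3): ester, 1 C=O (running total 2).
CH2CONHCH2: amide, 1 C=O (running total 3).
CH2CONHCH2: amide, 1 C=O (running total 4).
CH(COCH3): ketone, 1 C=O (running total 5).
CH(NHCOCH3): amide, 1 C=O (running total 6).
CH(COCH3): ketone, 1 C=O (running total 7).
CH(CHO): aldehyde, 1 C=O (running total 8).
CHO: aldehyde, 1 C=O (running total 9).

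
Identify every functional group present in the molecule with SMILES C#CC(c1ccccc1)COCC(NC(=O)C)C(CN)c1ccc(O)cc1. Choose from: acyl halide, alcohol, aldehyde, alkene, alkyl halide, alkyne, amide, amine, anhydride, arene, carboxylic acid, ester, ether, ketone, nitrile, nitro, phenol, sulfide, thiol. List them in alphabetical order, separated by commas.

Working along the chain:
  HC≡C: C≡C triple bond → alkyne.
  CH(C6H5): pendant –C6H5: benzene ring → arene.
  CH2OCH2: C–O–C with sp³ carbons on both sides and no adjacent C=O → ether.
  CH(NHCOCH3): pendant –NHC(=O)CH3: N bonded to a carbonyl → amide (not amine).
  CH(CH2NH2): pendant –CH2NH2: N on sp³ C, no adjacent C=O → amine.
  C6H4OH: –OH attached directly to an aromatic ring → phenol (not alcohol); the ring itself is an arene.

alkyne, amide, amine, arene, ether, phenol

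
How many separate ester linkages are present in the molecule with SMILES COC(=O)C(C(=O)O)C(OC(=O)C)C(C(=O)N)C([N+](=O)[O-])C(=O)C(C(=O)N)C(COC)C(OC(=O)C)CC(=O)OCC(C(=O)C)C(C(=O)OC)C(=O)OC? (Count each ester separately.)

6

CH3O–C(=O)–: carbonyl C bonded to C and to –OCH3 → ester (not ketone + ether).
pendant –COOH: carbonyl C bonded to C and –OH → carboxylic acid.
pendant –OC(=O)CH3: an acyloxy group → ester.
pendant –CONH2: carbonyl C bonded to C and N → amide.
–NO2 on an sp³ carbon → nitro (the N=O is not a carbonyl).
–C(=O)– with carbon on both sides → ketone.
pendant –CONH2: carbonyl C bonded to C and N → amide.
pendant –CH2OCH3: C–O–C linkage → ether.
pendant –OC(=O)CH3: an acyloxy group → ester.
–C(=O)–O–C with C on the carbonyl side → ester.
pendant –COCH3: carbonyl C bonded to two carbons → ketone.
pendant –COOCH3: carbonyl C bonded to C and –OCH3 → ester.
–C(=O)OCH3: carbonyl C bonded to C and to –OCH3 → ester (not ketone + ether).
Ester appears at: CH3OOC, CH(OCOCH3), CH(OCOCH3), CH2COOCH2, CH(COOCH3), COOCH3 → 6.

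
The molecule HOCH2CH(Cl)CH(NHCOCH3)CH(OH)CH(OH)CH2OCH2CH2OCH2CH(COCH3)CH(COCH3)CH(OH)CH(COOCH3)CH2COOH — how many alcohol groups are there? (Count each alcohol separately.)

4

Working along the chain:
  HOCH2: HO– on an sp³ carbon → alcohol.
  CH(Cl): halogen on an sp³ carbon → alkyl halide.
  CH(NHCOCH3): pendant –NHC(=O)CH3: N bonded to a carbonyl → amide (not amine).
  CH(OH): –OH on an sp³ carbon → alcohol (secondary).
  CH(OH): –OH on an sp³ carbon → alcohol (secondary).
  CH2OCH2: C–O–C with sp³ carbons on both sides and no adjacent C=O → ether.
  CH2OCH2: C–O–C with sp³ carbons on both sides and no adjacent C=O → ether.
  CH(COCH3): pendant –COCH3: carbonyl C bonded to two carbons → ketone.
  CH(COCH3): pendant –COCH3: carbonyl C bonded to two carbons → ketone.
  CH(OH): –OH on an sp³ carbon → alcohol (secondary).
  CH(COOCH3): pendant –COOCH3: carbonyl C bonded to C and –OCH3 → ester.
  COOH: –COOH: carbonyl C bonded to –OH and C → carboxylic acid (the –OH is not a separate alcohol).
Alcohol appears at: HOCH2, CH(OH), CH(OH), CH(OH) → 4.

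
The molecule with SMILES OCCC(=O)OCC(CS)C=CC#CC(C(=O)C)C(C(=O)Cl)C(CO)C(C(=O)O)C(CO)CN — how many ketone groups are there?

Reading the structure from left to right:
  HOCH2: HO– on an sp³ carbon → alcohol.
  CH2COOCH2: –C(=O)–O–C with C on the carbonyl side → ester.
  CH(CH2SH): pendant –CH2SH → thiol.
  CH=CH: C=C double bond → alkene.
  C≡C: C≡C triple bond → alkyne.
  CH(COCH3): pendant –COCH3: carbonyl C bonded to two carbons → ketone.
  CH(COCl): pendant –C(=O)X: carbonyl C bonded to C and halogen → acyl halide.
  CH(CH2OH): pendant –CH2OH on an sp³ backbone C → alcohol.
  CH(COOH): pendant –COOH: carbonyl C bonded to C and –OH → carboxylic acid.
  CH(CH2OH): pendant –CH2OH on an sp³ backbone C → alcohol.
  CH2NH2: –NH2 on an sp³ carbon with no adjacent C=O → amine.
Ketone appears at: CH(COCH3) → 1.

1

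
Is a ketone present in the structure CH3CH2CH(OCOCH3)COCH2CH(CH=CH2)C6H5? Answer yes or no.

yes

pendant –OC(=O)CH3: an acyloxy group → ester.
–C(=O)– with carbon on both sides → ketone.
pendant –CH=CH2: C=C double bond → alkene.
–C6H5 phenyl ring → arene.
The CO segment supplies the ketone: –C(=O)– with carbon on both sides → ketone.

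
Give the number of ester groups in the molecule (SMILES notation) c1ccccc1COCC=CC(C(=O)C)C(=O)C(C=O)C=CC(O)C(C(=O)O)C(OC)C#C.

C6H5– phenyl ring → arene.
C–O–C with sp³ carbons on both sides and no adjacent C=O → ether.
C=C double bond → alkene.
pendant –COCH3: carbonyl C bonded to two carbons → ketone.
–C(=O)– with carbon on both sides → ketone.
pendant –CHO: carbonyl C bonded to C and H → aldehyde.
C=C double bond → alkene.
–OH on an sp³ carbon → alcohol (secondary).
pendant –COOH: carbonyl C bonded to C and –OH → carboxylic acid.
pendant –OCH3: C–O–C with sp³ C, no adjacent C=O → ether.
C≡C triple bond → alkyne.
No segment is a ester: CH2OCH2 is ether, not ester; CH(COCH3) is ketone, not ester; CO is ketone, not ester. → 0.

0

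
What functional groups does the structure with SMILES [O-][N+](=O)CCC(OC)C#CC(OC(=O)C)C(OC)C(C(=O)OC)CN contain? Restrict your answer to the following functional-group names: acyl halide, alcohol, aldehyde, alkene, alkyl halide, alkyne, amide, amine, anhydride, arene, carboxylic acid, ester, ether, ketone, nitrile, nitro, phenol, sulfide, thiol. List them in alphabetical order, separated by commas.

alkyne, amine, ester, ether, nitro

–NO2 on carbon → nitro group.
pendant –OCH3: C–O–C with sp³ C, no adjacent C=O → ether.
C≡C triple bond → alkyne.
pendant –OC(=O)CH3: an acyloxy group → ester.
pendant –OCH3: C–O–C with sp³ C, no adjacent C=O → ether.
pendant –COOCH3: carbonyl C bonded to C and –OCH3 → ester.
–NH2 on an sp³ carbon with no adjacent C=O → amine.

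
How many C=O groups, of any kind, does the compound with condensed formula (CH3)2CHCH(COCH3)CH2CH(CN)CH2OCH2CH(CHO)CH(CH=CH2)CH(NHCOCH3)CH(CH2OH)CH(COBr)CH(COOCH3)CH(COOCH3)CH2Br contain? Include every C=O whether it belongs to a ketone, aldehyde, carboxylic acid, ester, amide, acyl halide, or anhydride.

6

CH(COCH3): ketone, 1 C=O (running total 1).
CH(CHO): aldehyde, 1 C=O (running total 2).
CH(NHCOCH3): amide, 1 C=O (running total 3).
CH(COBr): acyl halide, 1 C=O (running total 4).
CH(COOCH3): ester, 1 C=O (running total 5).
CH(COOCH3): ester, 1 C=O (running total 6).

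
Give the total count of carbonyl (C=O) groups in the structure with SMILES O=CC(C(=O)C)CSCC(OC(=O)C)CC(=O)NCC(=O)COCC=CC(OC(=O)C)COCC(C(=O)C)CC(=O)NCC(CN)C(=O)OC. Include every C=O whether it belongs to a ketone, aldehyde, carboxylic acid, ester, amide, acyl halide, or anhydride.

9

OHC: aldehyde, 1 C=O (running total 1).
CH(COCH3): ketone, 1 C=O (running total 2).
CH(OCOCH3): ester, 1 C=O (running total 3).
CH2CONHCH2: amide, 1 C=O (running total 4).
CO: ketone, 1 C=O (running total 5).
CH(OCOCH3): ester, 1 C=O (running total 6).
CH(COCH3): ketone, 1 C=O (running total 7).
CH2CONHCH2: amide, 1 C=O (running total 8).
COOCH3: ester, 1 C=O (running total 9).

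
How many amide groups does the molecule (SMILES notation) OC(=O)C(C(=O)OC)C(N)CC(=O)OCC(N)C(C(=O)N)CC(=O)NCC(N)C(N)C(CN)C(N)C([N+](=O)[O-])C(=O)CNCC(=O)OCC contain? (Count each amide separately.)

2

Taking each segment in turn:
  HOOC: –COOH: carbonyl C bonded to –OH and C → carboxylic acid (the –OH is not a separate alcohol).
  CH(COOCH3): pendant –COOCH3: carbonyl C bonded to C and –OCH3 → ester.
  CH(NH2): –NH2 on an sp³ carbon with no adjacent C=O → amine.
  CH2COOCH2: –C(=O)–O–C with C on the carbonyl side → ester.
  CH(NH2): –NH2 on an sp³ carbon with no adjacent C=O → amine.
  CH(CONH2): pendant –CONH2: carbonyl C bonded to C and N → amide.
  CH2CONHCH2: –C(=O)–N– linkage → amide (the N is not an amine).
  CH(NH2): –NH2 on an sp³ carbon with no adjacent C=O → amine.
  CH(NH2): –NH2 on an sp³ carbon with no adjacent C=O → amine.
  CH(CH2NH2): pendant –CH2NH2: N on sp³ C, no adjacent C=O → amine.
  CH(NH2): –NH2 on an sp³ carbon with no adjacent C=O → amine.
  CH(NO2): –NO2 on an sp³ carbon → nitro (the N=O is not a carbonyl).
  CO: –C(=O)– with carbon on both sides → ketone.
  CH2NHCH2: C–N–C with sp³ carbons and no adjacent C=O → amine (secondary).
  COOCH2CH3: –C(=O)OCH2CH3: carbonyl C bonded to C and to –OEt → ester.
Amide appears at: CH(CONH2), CH2CONHCH2 → 2.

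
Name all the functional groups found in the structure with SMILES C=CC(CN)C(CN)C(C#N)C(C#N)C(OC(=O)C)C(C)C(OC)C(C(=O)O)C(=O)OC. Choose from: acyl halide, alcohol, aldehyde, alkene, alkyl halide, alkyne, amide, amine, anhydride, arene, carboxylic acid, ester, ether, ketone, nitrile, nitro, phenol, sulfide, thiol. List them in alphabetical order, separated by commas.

alkene, amine, carboxylic acid, ester, ether, nitrile

C=C double bond → alkene.
pendant –CH2NH2: N on sp³ C, no adjacent C=O → amine.
pendant –CH2NH2: N on sp³ C, no adjacent C=O → amine.
pendant –C≡N: nitrile.
pendant –C≡N: nitrile.
pendant –OC(=O)CH3: an acyloxy group → ester.
pendant –OCH3: C–O–C with sp³ C, no adjacent C=O → ether.
pendant –COOH: carbonyl C bonded to C and –OH → carboxylic acid.
–C(=O)OCH3: carbonyl C bonded to C and to –OCH3 → ester (not ketone + ether).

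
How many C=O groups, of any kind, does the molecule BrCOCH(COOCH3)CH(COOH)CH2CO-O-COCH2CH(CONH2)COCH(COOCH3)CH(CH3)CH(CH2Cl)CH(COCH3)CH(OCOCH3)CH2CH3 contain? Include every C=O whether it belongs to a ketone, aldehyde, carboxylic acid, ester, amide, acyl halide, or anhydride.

10

BrCO: acyl halide, 1 C=O (running total 1).
CH(COOCH3): ester, 1 C=O (running total 2).
CH(COOH): carboxylic acid, 1 C=O (running total 3).
CH2CO-O-COCH2: anhydride, 2 C=O (running total 5).
CH(CONH2): amide, 1 C=O (running total 6).
CO: ketone, 1 C=O (running total 7).
CH(COOCH3): ester, 1 C=O (running total 8).
CH(COCH3): ketone, 1 C=O (running total 9).
CH(OCOCH3): ester, 1 C=O (running total 10).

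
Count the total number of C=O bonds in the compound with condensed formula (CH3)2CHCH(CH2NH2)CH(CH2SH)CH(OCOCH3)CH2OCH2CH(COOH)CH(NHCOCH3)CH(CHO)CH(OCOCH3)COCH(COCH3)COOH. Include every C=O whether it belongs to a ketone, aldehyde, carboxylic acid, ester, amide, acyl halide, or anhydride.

8

CH(OCOCH3): ester, 1 C=O (running total 1).
CH(COOH): carboxylic acid, 1 C=O (running total 2).
CH(NHCOCH3): amide, 1 C=O (running total 3).
CH(CHO): aldehyde, 1 C=O (running total 4).
CH(OCOCH3): ester, 1 C=O (running total 5).
CO: ketone, 1 C=O (running total 6).
CH(COCH3): ketone, 1 C=O (running total 7).
COOH: carboxylic acid, 1 C=O (running total 8).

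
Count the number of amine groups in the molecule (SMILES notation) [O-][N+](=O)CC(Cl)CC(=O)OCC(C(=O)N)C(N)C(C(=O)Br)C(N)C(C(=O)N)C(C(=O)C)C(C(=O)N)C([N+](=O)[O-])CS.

Working along the chain:
  O2NCH2: –NO2 on carbon → nitro group.
  CH(Cl): halogen on an sp³ carbon → alkyl halide.
  CH2COOCH2: –C(=O)–O–C with C on the carbonyl side → ester.
  CH(CONH2): pendant –CONH2: carbonyl C bonded to C and N → amide.
  CH(NH2): –NH2 on an sp³ carbon with no adjacent C=O → amine.
  CH(COBr): pendant –C(=O)X: carbonyl C bonded to C and halogen → acyl halide.
  CH(NH2): –NH2 on an sp³ carbon with no adjacent C=O → amine.
  CH(CONH2): pendant –CONH2: carbonyl C bonded to C and N → amide.
  CH(COCH3): pendant –COCH3: carbonyl C bonded to two carbons → ketone.
  CH(CONH2): pendant –CONH2: carbonyl C bonded to C and N → amide.
  CH(NO2): –NO2 on an sp³ carbon → nitro (the N=O is not a carbonyl).
  CH2SH: –SH on an sp³ carbon → thiol.
Amine appears at: CH(NH2), CH(NH2) → 2.

2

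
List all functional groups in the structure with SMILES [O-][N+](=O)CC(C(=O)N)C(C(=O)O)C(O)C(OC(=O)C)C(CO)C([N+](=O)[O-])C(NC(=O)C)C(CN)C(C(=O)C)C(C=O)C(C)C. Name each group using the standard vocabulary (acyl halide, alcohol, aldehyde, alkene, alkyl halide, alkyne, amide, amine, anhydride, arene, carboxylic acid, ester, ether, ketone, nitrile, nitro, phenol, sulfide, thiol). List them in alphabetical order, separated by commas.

Working along the chain:
  O2NCH2: –NO2 on carbon → nitro group.
  CH(CONH2): pendant –CONH2: carbonyl C bonded to C and N → amide.
  CH(COOH): pendant –COOH: carbonyl C bonded to C and –OH → carboxylic acid.
  CH(OH): –OH on an sp³ carbon → alcohol (secondary).
  CH(OCOCH3): pendant –OC(=O)CH3: an acyloxy group → ester.
  CH(CH2OH): pendant –CH2OH on an sp³ backbone C → alcohol.
  CH(NO2): –NO2 on an sp³ carbon → nitro (the N=O is not a carbonyl).
  CH(NHCOCH3): pendant –NHC(=O)CH3: N bonded to a carbonyl → amide (not amine).
  CH(CH2NH2): pendant –CH2NH2: N on sp³ C, no adjacent C=O → amine.
  CH(COCH3): pendant –COCH3: carbonyl C bonded to two carbons → ketone.
  CH(CHO): pendant –CHO: carbonyl C bonded to C and H → aldehyde.

alcohol, aldehyde, amide, amine, carboxylic acid, ester, ketone, nitro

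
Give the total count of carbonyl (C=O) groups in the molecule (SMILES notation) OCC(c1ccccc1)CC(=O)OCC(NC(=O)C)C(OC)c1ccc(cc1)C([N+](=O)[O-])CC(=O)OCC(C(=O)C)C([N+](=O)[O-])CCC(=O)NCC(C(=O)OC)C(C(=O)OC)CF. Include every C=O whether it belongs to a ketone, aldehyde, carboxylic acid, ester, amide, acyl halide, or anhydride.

CH2COOCH2: ester, 1 C=O (running total 1).
CH(NHCOCH3): amide, 1 C=O (running total 2).
CH2COOCH2: ester, 1 C=O (running total 3).
CH(COCH3): ketone, 1 C=O (running total 4).
CH2CONHCH2: amide, 1 C=O (running total 5).
CH(COOCH3): ester, 1 C=O (running total 6).
CH(COOCH3): ester, 1 C=O (running total 7).

7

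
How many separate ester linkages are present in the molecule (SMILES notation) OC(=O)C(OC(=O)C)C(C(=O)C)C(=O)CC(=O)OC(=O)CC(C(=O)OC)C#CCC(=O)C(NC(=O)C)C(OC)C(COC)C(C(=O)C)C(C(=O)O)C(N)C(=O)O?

2

–COOH: carbonyl C bonded to –OH and C → carboxylic acid (the –OH is not a separate alcohol).
pendant –OC(=O)CH3: an acyloxy group → ester.
pendant –COCH3: carbonyl C bonded to two carbons → ketone.
–C(=O)– with carbon on both sides → ketone.
two acyl groups sharing one oxygen, –C(=O)–O–C(=O)– → anhydride.
pendant –COOCH3: carbonyl C bonded to C and –OCH3 → ester.
C≡C triple bond → alkyne.
–C(=O)– with carbon on both sides → ketone.
pendant –NHC(=O)CH3: N bonded to a carbonyl → amide (not amine).
pendant –OCH3: C–O–C with sp³ C, no adjacent C=O → ether.
pendant –CH2OCH3: C–O–C linkage → ether.
pendant –COCH3: carbonyl C bonded to two carbons → ketone.
pendant –COOH: carbonyl C bonded to C and –OH → carboxylic acid.
–NH2 on an sp³ carbon with no adjacent C=O → amine.
–COOH: carbonyl C bonded to –OH and C → carboxylic acid (the –OH is not a separate alcohol).
Ester appears at: CH(OCOCH3), CH(COOCH3) → 2.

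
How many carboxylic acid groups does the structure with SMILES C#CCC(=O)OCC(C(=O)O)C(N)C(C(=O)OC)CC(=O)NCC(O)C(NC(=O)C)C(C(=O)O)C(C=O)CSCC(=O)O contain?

3

Taking each segment in turn:
  HC≡C: C≡C triple bond → alkyne.
  CH2COOCH2: –C(=O)–O–C with C on the carbonyl side → ester.
  CH(COOH): pendant –COOH: carbonyl C bonded to C and –OH → carboxylic acid.
  CH(NH2): –NH2 on an sp³ carbon with no adjacent C=O → amine.
  CH(COOCH3): pendant –COOCH3: carbonyl C bonded to C and –OCH3 → ester.
  CH2CONHCH2: –C(=O)–N– linkage → amide (the N is not an amine).
  CH(OH): –OH on an sp³ carbon → alcohol (secondary).
  CH(NHCOCH3): pendant –NHC(=O)CH3: N bonded to a carbonyl → amide (not amine).
  CH(COOH): pendant –COOH: carbonyl C bonded to C and –OH → carboxylic acid.
  CH(CHO): pendant –CHO: carbonyl C bonded to C and H → aldehyde.
  CH2SCH2: C–S–C linkage → sulfide (thioether).
  COOH: –COOH: carbonyl C bonded to –OH and C → carboxylic acid (the –OH is not a separate alcohol).
Carboxylic acid appears at: CH(COOH), CH(COOH), COOH → 3.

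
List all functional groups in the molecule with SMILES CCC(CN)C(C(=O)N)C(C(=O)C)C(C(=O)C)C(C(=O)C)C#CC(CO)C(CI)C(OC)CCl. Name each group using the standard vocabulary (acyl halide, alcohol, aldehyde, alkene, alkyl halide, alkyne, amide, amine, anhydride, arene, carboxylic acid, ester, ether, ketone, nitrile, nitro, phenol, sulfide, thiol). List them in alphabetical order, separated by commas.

pendant –CH2NH2: N on sp³ C, no adjacent C=O → amine.
pendant –CONH2: carbonyl C bonded to C and N → amide.
pendant –COCH3: carbonyl C bonded to two carbons → ketone.
pendant –COCH3: carbonyl C bonded to two carbons → ketone.
pendant –COCH3: carbonyl C bonded to two carbons → ketone.
C≡C triple bond → alkyne.
pendant –CH2OH on an sp³ backbone C → alcohol.
pendant –CH2X: halogen on sp³ carbon → alkyl halide.
pendant –OCH3: C–O–C with sp³ C, no adjacent C=O → ether.
halogen on an sp³ carbon → alkyl halide.

alcohol, alkyl halide, alkyne, amide, amine, ether, ketone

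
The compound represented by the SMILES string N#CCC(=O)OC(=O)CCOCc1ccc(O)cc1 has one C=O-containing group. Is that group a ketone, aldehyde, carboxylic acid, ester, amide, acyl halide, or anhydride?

The carbonyl is in the CH2CO-O-COCH2 segment: two acyl groups sharing one oxygen, –C(=O)–O–C(=O)– → anhydride.

anhydride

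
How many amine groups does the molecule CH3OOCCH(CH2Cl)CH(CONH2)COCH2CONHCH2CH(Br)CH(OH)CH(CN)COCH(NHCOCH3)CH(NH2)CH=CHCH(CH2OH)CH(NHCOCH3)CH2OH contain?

1

Working along the chain:
  CH3OOC: CH3O–C(=O)–: carbonyl C bonded to C and to –OCH3 → ester (not ketone + ether).
  CH(CH2Cl): pendant –CH2X: halogen on sp³ carbon → alkyl halide.
  CH(CONH2): pendant –CONH2: carbonyl C bonded to C and N → amide.
  CO: –C(=O)– with carbon on both sides → ketone.
  CH2CONHCH2: –C(=O)–N– linkage → amide (the N is not an amine).
  CH(Br): halogen on an sp³ carbon → alkyl halide.
  CH(OH): –OH on an sp³ carbon → alcohol (secondary).
  CH(CN): pendant –C≡N: nitrile.
  CO: –C(=O)– with carbon on both sides → ketone.
  CH(NHCOCH3): pendant –NHC(=O)CH3: N bonded to a carbonyl → amide (not amine).
  CH(NH2): –NH2 on an sp³ carbon with no adjacent C=O → amine.
  CH=CH: C=C double bond → alkene.
  CH(CH2OH): pendant –CH2OH on an sp³ backbone C → alcohol.
  CH(NHCOCH3): pendant –NHC(=O)CH3: N bonded to a carbonyl → amide (not amine).
  CH2OH: –OH on an sp³ carbon → alcohol.
Amine appears at: CH(NH2) → 1.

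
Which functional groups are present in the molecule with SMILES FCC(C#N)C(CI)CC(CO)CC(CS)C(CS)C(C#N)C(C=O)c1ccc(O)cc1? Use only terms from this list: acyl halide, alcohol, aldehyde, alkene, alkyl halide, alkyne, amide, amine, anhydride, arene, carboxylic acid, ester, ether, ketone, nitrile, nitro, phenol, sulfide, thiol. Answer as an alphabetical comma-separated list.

alcohol, aldehyde, alkyl halide, arene, nitrile, phenol, thiol

Working along the chain:
  FCH2: halogen on an sp³ carbon → alkyl halide.
  CH(CN): pendant –C≡N: nitrile.
  CH(CH2I): pendant –CH2X: halogen on sp³ carbon → alkyl halide.
  CH(CH2OH): pendant –CH2OH on an sp³ backbone C → alcohol.
  CH(CH2SH): pendant –CH2SH → thiol.
  CH(CH2SH): pendant –CH2SH → thiol.
  CH(CN): pendant –C≡N: nitrile.
  CH(CHO): pendant –CHO: carbonyl C bonded to C and H → aldehyde.
  C6H4OH: –OH attached directly to an aromatic ring → phenol (not alcohol); the ring itself is an arene.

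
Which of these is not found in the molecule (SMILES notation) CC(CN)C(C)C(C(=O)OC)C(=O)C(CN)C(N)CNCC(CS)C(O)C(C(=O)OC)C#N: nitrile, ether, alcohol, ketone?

nitrile: present (CN — –C≡N: carbon triple-bonded to nitrogen → nitrile).
alcohol: present (CH(OH) — –OH on an sp³ carbon → alcohol (secondary)).
ketone: present (CO — –C(=O)– with carbon on both sides → ketone).
ether: absent. In CH(COOCH3), the C–O–C oxygen is adjacent to a C=O, so it belongs to an ester, not an ether.

ether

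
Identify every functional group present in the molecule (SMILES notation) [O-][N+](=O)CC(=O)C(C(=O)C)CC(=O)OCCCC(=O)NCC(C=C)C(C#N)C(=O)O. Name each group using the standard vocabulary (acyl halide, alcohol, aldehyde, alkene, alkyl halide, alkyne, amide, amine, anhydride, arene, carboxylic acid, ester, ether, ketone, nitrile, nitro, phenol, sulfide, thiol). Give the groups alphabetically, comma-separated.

Working along the chain:
  O2NCH2: –NO2 on carbon → nitro group.
  CO: –C(=O)– with carbon on both sides → ketone.
  CH(COCH3): pendant –COCH3: carbonyl C bonded to two carbons → ketone.
  CH2COOCH2: –C(=O)–O–C with C on the carbonyl side → ester.
  CH2CONHCH2: –C(=O)–N– linkage → amide (the N is not an amine).
  CH(CH=CH2): pendant –CH=CH2: C=C double bond → alkene.
  CH(CN): pendant –C≡N: nitrile.
  COOH: –COOH: carbonyl C bonded to –OH and C → carboxylic acid (the –OH is not a separate alcohol).

alkene, amide, carboxylic acid, ester, ketone, nitrile, nitro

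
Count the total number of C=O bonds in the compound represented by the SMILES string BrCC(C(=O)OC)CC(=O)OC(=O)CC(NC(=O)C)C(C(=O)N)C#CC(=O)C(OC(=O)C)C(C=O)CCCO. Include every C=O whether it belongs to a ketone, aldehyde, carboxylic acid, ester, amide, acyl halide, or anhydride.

CH(COOCH3): ester, 1 C=O (running total 1).
CH2CO-O-COCH2: anhydride, 2 C=O (running total 3).
CH(NHCOCH3): amide, 1 C=O (running total 4).
CH(CONH2): amide, 1 C=O (running total 5).
CO: ketone, 1 C=O (running total 6).
CH(OCOCH3): ester, 1 C=O (running total 7).
CH(CHO): aldehyde, 1 C=O (running total 8).

8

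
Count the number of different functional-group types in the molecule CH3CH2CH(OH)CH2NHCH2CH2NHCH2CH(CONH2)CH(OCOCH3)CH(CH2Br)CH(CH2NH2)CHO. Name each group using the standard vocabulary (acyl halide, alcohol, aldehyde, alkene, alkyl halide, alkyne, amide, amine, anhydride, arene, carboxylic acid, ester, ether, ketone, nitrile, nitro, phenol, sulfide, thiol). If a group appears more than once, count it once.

–OH on an sp³ carbon → alcohol (secondary).
C–N–C with sp³ carbons and no adjacent C=O → amine (secondary).
C–N–C with sp³ carbons and no adjacent C=O → amine (secondary).
pendant –CONH2: carbonyl C bonded to C and N → amide.
pendant –OC(=O)CH3: an acyloxy group → ester.
pendant –CH2X: halogen on sp³ carbon → alkyl halide.
pendant –CH2NH2: N on sp³ C, no adjacent C=O → amine.
terminal –CHO: carbonyl C bonded to H and C → aldehyde.
Distinct types present: alcohol, aldehyde, alkyl halide, amide, amine, ester.

6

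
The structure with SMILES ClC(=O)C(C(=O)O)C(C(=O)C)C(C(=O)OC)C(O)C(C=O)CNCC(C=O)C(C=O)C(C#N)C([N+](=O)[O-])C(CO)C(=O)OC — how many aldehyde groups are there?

Reading the structure from left to right:
  ClCO: –C(=O)Cl: carbonyl C bonded to C and to a halogen → acyl halide (not alkyl halide).
  CH(COOH): pendant –COOH: carbonyl C bonded to C and –OH → carboxylic acid.
  CH(COCH3): pendant –COCH3: carbonyl C bonded to two carbons → ketone.
  CH(COOCH3): pendant –COOCH3: carbonyl C bonded to C and –OCH3 → ester.
  CH(OH): –OH on an sp³ carbon → alcohol (secondary).
  CH(CHO): pendant –CHO: carbonyl C bonded to C and H → aldehyde.
  CH2NHCH2: C–N–C with sp³ carbons and no adjacent C=O → amine (secondary).
  CH(CHO): pendant –CHO: carbonyl C bonded to C and H → aldehyde.
  CH(CHO): pendant –CHO: carbonyl C bonded to C and H → aldehyde.
  CH(CN): pendant –C≡N: nitrile.
  CH(NO2): –NO2 on an sp³ carbon → nitro (the N=O is not a carbonyl).
  CH(CH2OH): pendant –CH2OH on an sp³ backbone C → alcohol.
  COOCH3: –C(=O)OCH3: carbonyl C bonded to C and to –OCH3 → ester (not ketone + ether).
Aldehyde appears at: CH(CHO), CH(CHO), CH(CHO) → 3.

3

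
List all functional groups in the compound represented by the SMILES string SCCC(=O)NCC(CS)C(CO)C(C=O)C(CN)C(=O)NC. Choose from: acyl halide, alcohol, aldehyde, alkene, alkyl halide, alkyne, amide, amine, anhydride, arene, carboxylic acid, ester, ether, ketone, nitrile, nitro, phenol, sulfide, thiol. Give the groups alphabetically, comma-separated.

alcohol, aldehyde, amide, amine, thiol

Reading the structure from left to right:
  HSCH2: –SH on an sp³ carbon → thiol.
  CH2CONHCH2: –C(=O)–N– linkage → amide (the N is not an amine).
  CH(CH2SH): pendant –CH2SH → thiol.
  CH(CH2OH): pendant –CH2OH on an sp³ backbone C → alcohol.
  CH(CHO): pendant –CHO: carbonyl C bonded to C and H → aldehyde.
  CH(CH2NH2): pendant –CH2NH2: N on sp³ C, no adjacent C=O → amine.
  CONHCH3: –C(=O)NHCH3: carbonyl C bonded to C and to N → amide (the N is not an amine).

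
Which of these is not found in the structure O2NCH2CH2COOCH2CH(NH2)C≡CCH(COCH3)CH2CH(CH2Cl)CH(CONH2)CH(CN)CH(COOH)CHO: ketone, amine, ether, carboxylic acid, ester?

ether

ester: present (CH2COOCH2 — –C(=O)–O–C with C on the carbonyl side → ester).
carboxylic acid: present (CH(COOH) — pendant –COOH: carbonyl C bonded to C and –OH → carboxylic acid).
ketone: present (CH(COCH3) — pendant –COCH3: carbonyl C bonded to two carbons → ketone).
amine: present (CH(NH2) — –NH2 on an sp³ carbon with no adjacent C=O → amine).
ether: absent. In CH2COOCH2, the C–O–C oxygen is adjacent to a C=O, so it belongs to an ester, not an ether.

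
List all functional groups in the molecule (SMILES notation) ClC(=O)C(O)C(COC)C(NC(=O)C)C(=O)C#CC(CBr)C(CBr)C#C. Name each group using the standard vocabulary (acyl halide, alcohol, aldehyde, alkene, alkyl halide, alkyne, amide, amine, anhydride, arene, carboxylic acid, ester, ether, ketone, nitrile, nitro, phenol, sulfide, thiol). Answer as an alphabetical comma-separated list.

–C(=O)Cl: carbonyl C bonded to C and to a halogen → acyl halide (not alkyl halide).
–OH on an sp³ carbon → alcohol (secondary).
pendant –CH2OCH3: C–O–C linkage → ether.
pendant –NHC(=O)CH3: N bonded to a carbonyl → amide (not amine).
–C(=O)– with carbon on both sides → ketone.
C≡C triple bond → alkyne.
pendant –CH2X: halogen on sp³ carbon → alkyl halide.
pendant –CH2X: halogen on sp³ carbon → alkyl halide.
C≡C triple bond → alkyne.

acyl halide, alcohol, alkyl halide, alkyne, amide, ether, ketone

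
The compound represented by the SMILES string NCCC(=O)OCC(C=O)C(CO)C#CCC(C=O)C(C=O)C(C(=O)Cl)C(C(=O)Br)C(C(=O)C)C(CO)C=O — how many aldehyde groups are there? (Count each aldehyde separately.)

Reading the structure from left to right:
  H2NCH2: –NH2 on an sp³ carbon with no adjacent C=O → amine.
  CH2COOCH2: –C(=O)–O–C with C on the carbonyl side → ester.
  CH(CHO): pendant –CHO: carbonyl C bonded to C and H → aldehyde.
  CH(CH2OH): pendant –CH2OH on an sp³ backbone C → alcohol.
  C≡C: C≡C triple bond → alkyne.
  CH(CHO): pendant –CHO: carbonyl C bonded to C and H → aldehyde.
  CH(CHO): pendant –CHO: carbonyl C bonded to C and H → aldehyde.
  CH(COCl): pendant –C(=O)X: carbonyl C bonded to C and halogen → acyl halide.
  CH(COBr): pendant –C(=O)X: carbonyl C bonded to C and halogen → acyl halide.
  CH(COCH3): pendant –COCH3: carbonyl C bonded to two carbons → ketone.
  CH(CH2OH): pendant –CH2OH on an sp³ backbone C → alcohol.
  CHO: terminal –CHO: carbonyl C bonded to H and C → aldehyde.
Aldehyde appears at: CH(CHO), CH(CHO), CH(CHO), CHO → 4.

4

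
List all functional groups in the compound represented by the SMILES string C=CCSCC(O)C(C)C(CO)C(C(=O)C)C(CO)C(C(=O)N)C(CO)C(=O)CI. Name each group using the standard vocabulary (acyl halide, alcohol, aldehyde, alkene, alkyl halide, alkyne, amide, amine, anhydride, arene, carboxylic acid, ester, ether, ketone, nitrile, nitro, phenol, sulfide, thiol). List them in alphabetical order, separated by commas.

Taking each segment in turn:
  CH2=CH: C=C double bond → alkene.
  CH2SCH2: C–S–C linkage → sulfide (thioether).
  CH(OH): –OH on an sp³ carbon → alcohol (secondary).
  CH(CH2OH): pendant –CH2OH on an sp³ backbone C → alcohol.
  CH(COCH3): pendant –COCH3: carbonyl C bonded to two carbons → ketone.
  CH(CH2OH): pendant –CH2OH on an sp³ backbone C → alcohol.
  CH(CONH2): pendant –CONH2: carbonyl C bonded to C and N → amide.
  CH(CH2OH): pendant –CH2OH on an sp³ backbone C → alcohol.
  CO: –C(=O)– with carbon on both sides → ketone.
  CH2I: halogen on an sp³ carbon → alkyl halide.

alcohol, alkene, alkyl halide, amide, ketone, sulfide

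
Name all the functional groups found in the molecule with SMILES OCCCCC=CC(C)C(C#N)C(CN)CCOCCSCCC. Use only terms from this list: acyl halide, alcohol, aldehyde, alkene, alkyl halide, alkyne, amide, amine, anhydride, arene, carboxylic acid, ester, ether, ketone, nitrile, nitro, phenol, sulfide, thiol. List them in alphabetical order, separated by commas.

alcohol, alkene, amine, ether, nitrile, sulfide

Taking each segment in turn:
  HOCH2: HO– on an sp³ carbon → alcohol.
  CH=CH: C=C double bond → alkene.
  CH(CN): pendant –C≡N: nitrile.
  CH(CH2NH2): pendant –CH2NH2: N on sp³ C, no adjacent C=O → amine.
  CH2OCH2: C–O–C with sp³ carbons on both sides and no adjacent C=O → ether.
  CH2SCH2: C–S–C linkage → sulfide (thioether).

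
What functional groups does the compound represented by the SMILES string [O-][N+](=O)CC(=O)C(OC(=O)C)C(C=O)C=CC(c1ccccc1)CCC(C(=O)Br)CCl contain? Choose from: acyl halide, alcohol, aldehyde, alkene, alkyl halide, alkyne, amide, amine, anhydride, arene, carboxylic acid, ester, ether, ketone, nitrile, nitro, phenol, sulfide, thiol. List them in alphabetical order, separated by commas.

acyl halide, aldehyde, alkene, alkyl halide, arene, ester, ketone, nitro

Working along the chain:
  O2NCH2: –NO2 on carbon → nitro group.
  CO: –C(=O)– with carbon on both sides → ketone.
  CH(OCOCH3): pendant –OC(=O)CH3: an acyloxy group → ester.
  CH(CHO): pendant –CHO: carbonyl C bonded to C and H → aldehyde.
  CH=CH: C=C double bond → alkene.
  CH(C6H5): pendant –C6H5: benzene ring → arene.
  CH(COBr): pendant –C(=O)X: carbonyl C bonded to C and halogen → acyl halide.
  CH2Cl: halogen on an sp³ carbon → alkyl halide.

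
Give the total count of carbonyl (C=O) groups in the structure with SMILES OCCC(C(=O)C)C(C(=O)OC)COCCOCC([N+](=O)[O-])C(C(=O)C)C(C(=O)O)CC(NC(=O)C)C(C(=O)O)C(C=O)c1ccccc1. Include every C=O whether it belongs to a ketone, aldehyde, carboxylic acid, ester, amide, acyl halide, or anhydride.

CH(COCH3): ketone, 1 C=O (running total 1).
CH(COOCH3): ester, 1 C=O (running total 2).
CH(COCH3): ketone, 1 C=O (running total 3).
CH(COOH): carboxylic acid, 1 C=O (running total 4).
CH(NHCOCH3): amide, 1 C=O (running total 5).
CH(COOH): carboxylic acid, 1 C=O (running total 6).
CH(CHO): aldehyde, 1 C=O (running total 7).

7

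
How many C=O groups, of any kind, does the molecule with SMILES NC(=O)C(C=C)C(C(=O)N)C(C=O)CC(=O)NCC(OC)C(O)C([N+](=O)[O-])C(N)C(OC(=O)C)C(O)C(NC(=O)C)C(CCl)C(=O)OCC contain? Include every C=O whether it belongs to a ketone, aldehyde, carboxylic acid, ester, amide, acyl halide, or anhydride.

7

H2NCO: amide, 1 C=O (running total 1).
CH(CONH2): amide, 1 C=O (running total 2).
CH(CHO): aldehyde, 1 C=O (running total 3).
CH2CONHCH2: amide, 1 C=O (running total 4).
CH(OCOCH3): ester, 1 C=O (running total 5).
CH(NHCOCH3): amide, 1 C=O (running total 6).
COOCH2CH3: ester, 1 C=O (running total 7).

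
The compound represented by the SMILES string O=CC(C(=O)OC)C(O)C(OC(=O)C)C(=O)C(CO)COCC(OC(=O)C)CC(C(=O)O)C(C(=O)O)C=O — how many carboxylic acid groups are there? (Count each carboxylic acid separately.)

Reading the structure from left to right:
  OHC: terminal –CHO: carbonyl C bonded to H and C → aldehyde.
  CH(COOCH3): pendant –COOCH3: carbonyl C bonded to C and –OCH3 → ester.
  CH(OH): –OH on an sp³ carbon → alcohol (secondary).
  CH(OCOCH3): pendant –OC(=O)CH3: an acyloxy group → ester.
  CO: –C(=O)– with carbon on both sides → ketone.
  CH(CH2OH): pendant –CH2OH on an sp³ backbone C → alcohol.
  CH2OCH2: C–O–C with sp³ carbons on both sides and no adjacent C=O → ether.
  CH(OCOCH3): pendant –OC(=O)CH3: an acyloxy group → ester.
  CH(COOH): pendant –COOH: carbonyl C bonded to C and –OH → carboxylic acid.
  CH(COOH): pendant –COOH: carbonyl C bonded to C and –OH → carboxylic acid.
  CHO: terminal –CHO: carbonyl C bonded to H and C → aldehyde.
Carboxylic acid appears at: CH(COOH), CH(COOH) → 2.

2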